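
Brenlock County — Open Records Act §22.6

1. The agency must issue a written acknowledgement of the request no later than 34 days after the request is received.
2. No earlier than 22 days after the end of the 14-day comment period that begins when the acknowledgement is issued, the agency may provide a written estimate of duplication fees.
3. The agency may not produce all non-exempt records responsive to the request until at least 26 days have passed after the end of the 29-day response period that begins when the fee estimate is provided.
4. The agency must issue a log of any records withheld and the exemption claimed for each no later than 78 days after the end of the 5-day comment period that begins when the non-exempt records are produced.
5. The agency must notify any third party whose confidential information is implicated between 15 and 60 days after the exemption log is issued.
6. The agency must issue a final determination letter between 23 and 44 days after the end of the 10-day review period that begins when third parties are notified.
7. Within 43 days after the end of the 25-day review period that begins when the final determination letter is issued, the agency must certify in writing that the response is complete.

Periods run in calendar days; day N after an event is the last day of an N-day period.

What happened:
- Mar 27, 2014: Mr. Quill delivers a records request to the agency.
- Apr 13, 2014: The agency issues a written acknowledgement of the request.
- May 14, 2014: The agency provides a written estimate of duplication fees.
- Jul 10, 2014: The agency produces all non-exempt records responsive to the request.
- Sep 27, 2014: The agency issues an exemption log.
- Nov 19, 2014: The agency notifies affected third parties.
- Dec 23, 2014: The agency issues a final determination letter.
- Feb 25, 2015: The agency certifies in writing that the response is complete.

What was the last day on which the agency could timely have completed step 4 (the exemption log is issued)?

Oct 1, 2014

The non-exempt records are produced on Jul 10, 2014; the 5-day comment period therefore ends Jul 15, 2014, and step 4 runs from that date. 78 days after Jul 15, 2014 is Oct 1, 2014.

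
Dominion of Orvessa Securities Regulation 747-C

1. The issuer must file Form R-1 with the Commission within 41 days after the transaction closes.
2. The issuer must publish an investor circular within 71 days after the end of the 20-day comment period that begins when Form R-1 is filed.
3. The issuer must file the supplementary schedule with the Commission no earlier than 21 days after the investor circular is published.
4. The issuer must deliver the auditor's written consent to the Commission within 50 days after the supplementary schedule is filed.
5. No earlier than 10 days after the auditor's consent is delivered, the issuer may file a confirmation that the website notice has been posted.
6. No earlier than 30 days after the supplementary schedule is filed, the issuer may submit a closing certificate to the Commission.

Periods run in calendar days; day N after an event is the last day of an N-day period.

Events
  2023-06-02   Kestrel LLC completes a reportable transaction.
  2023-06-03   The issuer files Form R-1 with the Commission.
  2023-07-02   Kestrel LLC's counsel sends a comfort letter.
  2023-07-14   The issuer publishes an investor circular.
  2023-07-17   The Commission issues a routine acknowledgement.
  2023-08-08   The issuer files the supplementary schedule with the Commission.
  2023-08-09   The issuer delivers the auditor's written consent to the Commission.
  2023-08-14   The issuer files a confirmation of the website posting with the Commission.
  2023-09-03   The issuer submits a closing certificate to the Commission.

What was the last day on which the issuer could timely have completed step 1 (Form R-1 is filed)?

Step 1 runs from 2023-06-02, when the transaction closes. 41 days after 2023-06-02 is 2023-07-13.

2023-07-13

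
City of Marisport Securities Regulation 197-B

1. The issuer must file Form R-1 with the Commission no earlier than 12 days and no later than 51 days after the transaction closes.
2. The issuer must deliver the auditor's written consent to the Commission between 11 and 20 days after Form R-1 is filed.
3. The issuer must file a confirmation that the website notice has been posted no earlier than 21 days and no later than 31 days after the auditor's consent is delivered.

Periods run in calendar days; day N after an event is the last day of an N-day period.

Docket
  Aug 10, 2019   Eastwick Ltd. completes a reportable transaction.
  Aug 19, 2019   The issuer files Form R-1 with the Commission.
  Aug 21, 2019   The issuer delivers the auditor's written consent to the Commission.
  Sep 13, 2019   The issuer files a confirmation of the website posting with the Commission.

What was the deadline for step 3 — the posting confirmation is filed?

Sep 21, 2019

Step 3 runs from Aug 21, 2019, when the auditor's consent is delivered. The window is 21–31 days after Aug 21, 2019; it closes on Sep 21, 2019.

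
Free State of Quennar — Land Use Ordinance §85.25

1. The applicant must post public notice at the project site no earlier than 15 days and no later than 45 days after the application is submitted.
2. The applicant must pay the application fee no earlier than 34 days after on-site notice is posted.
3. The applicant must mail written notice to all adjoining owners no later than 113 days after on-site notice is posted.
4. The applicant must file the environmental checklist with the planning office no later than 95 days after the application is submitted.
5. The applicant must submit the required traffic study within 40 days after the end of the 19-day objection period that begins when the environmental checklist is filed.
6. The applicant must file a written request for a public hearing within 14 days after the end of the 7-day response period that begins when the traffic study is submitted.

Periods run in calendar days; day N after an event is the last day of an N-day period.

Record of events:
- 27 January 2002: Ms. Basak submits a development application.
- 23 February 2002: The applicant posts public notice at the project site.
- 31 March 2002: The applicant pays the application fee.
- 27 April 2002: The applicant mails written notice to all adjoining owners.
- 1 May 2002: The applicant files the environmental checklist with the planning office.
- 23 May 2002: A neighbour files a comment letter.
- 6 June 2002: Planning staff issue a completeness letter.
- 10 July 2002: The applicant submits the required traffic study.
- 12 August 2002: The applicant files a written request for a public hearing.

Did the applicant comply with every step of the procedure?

No

(1) the permitted window runs from 27 January 2002 + 15 = 11 February 2002 to 27 January 2002 + 45 = 13 March 2002; done 23 February 2002, which is between those dates.
(2) permitted from 23 February 2002 + 34 days = 29 March 2002 onward; done 31 March 2002 — permitted.
(3) due by 23 February 2002 + 113 days = 16 June 2002; completed 27 April 2002, before the deadline.
(4) due by 27 January 2002 + 95 days = 2 May 2002; 1 May 2002 is within that limit.
(5) due by 20 May 2002 + 40 days = 29 June 2002; 10 July 2002 misses that deadline by 11 days.
That is the first point of non-compliance.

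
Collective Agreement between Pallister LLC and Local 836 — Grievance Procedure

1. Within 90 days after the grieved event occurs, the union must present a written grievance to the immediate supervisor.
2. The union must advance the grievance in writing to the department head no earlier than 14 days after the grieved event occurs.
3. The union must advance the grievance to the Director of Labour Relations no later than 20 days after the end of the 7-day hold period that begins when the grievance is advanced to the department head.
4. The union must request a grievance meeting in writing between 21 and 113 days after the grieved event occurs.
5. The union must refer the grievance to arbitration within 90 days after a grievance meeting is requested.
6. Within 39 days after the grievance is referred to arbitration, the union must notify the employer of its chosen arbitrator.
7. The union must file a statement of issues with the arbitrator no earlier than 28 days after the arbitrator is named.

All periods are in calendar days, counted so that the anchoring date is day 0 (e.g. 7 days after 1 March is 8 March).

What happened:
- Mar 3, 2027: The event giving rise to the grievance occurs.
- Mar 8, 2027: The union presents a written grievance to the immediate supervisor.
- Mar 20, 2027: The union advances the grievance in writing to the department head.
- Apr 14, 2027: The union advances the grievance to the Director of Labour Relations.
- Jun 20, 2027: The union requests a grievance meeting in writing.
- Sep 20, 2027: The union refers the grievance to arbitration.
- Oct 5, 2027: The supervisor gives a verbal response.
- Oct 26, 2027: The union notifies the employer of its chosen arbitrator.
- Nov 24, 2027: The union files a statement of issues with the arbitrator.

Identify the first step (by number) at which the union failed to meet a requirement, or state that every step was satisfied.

Step 1: 90 days after Mar 3, 2027 (when the grieved event occurs) is Jun 1, 2027; completed Mar 8, 2027, before the deadline.
Step 2: the earliest permitted date is 14 days after Mar 3, 2027 (when the grieved event occurs), i.e. Mar 17, 2027; Mar 20, 2027 is on or after that date.
Step 3: 20 days after Mar 27, 2027 (end of the 7-day hold period, which began when the grievance is advanced to the department head on Mar 20, 2027) is Apr 16, 2027; Apr 14, 2027 is within that limit.
Step 4: the window is 21–113 days after Mar 3, 2027 (when the grieved event occurs), so Mar 24, 2027 through Jun 24, 2027; done Jun 20, 2027 — within the window.
Step 5: 90 days after Jun 20, 2027 (when a grievance meeting is requested) is Sep 18, 2027; not done until Sep 20, 2027, 2 days after the deadline.

Step 5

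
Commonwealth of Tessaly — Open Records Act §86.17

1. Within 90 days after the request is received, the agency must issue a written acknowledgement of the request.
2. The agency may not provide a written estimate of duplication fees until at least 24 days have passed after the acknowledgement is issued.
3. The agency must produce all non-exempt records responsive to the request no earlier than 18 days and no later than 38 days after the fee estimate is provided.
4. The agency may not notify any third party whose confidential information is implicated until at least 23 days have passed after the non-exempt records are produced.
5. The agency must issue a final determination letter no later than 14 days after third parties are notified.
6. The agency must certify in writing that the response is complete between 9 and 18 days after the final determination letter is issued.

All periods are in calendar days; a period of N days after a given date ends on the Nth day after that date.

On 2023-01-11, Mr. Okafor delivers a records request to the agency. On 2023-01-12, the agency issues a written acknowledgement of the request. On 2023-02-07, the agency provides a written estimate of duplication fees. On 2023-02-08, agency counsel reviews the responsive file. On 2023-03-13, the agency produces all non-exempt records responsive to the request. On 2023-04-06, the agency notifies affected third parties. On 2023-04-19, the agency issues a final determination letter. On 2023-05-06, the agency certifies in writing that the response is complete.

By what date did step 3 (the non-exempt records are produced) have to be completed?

2023-03-17

Step 3 runs from 2023-02-07, when the fee estimate is provided. The window is 18–38 days after 2023-02-07; it closes on 2023-03-17.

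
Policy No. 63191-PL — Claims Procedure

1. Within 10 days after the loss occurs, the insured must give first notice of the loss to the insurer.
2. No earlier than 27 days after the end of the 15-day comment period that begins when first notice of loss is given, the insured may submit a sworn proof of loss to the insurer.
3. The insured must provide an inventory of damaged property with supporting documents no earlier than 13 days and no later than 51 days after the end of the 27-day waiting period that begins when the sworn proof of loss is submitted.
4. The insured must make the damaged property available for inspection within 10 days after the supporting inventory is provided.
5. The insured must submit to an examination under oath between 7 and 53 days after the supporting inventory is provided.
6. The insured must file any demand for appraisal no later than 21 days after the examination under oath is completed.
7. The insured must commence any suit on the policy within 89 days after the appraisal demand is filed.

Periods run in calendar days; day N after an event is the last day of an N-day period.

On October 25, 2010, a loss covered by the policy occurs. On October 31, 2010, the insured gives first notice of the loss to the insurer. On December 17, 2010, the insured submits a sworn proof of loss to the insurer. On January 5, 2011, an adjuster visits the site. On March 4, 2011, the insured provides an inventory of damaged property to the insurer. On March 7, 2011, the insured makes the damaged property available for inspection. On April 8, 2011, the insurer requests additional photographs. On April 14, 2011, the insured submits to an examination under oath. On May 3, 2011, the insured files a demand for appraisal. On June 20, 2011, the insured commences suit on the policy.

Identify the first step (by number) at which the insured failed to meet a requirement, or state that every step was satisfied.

None — every step was satisfied

(1) due by October 25, 2010 + 10 days = November 4, 2010; done October 31, 2010 — timely.
(2) permitted from November 15, 2010 + 27 days = December 12, 2010 onward; December 17, 2010 is on or after that date.
(3) the permitted window runs from January 13, 2011 + 13 = January 26, 2011 to January 13, 2011 + 51 = March 5, 2011; March 4, 2011 falls inside that range.
(4) due by March 4, 2011 + 10 days = March 14, 2011; March 7, 2011 is within that limit.
(5) the permitted window runs from March 4, 2011 + 7 = March 11, 2011 to March 4, 2011 + 53 = April 26, 2011; done April 14, 2011, which is between those dates.
(6) due by April 14, 2011 + 21 days = May 5, 2011; done May 3, 2011 — timely.
(7) due by May 3, 2011 + 89 days = July 31, 2011; completed June 20, 2011, before the deadline.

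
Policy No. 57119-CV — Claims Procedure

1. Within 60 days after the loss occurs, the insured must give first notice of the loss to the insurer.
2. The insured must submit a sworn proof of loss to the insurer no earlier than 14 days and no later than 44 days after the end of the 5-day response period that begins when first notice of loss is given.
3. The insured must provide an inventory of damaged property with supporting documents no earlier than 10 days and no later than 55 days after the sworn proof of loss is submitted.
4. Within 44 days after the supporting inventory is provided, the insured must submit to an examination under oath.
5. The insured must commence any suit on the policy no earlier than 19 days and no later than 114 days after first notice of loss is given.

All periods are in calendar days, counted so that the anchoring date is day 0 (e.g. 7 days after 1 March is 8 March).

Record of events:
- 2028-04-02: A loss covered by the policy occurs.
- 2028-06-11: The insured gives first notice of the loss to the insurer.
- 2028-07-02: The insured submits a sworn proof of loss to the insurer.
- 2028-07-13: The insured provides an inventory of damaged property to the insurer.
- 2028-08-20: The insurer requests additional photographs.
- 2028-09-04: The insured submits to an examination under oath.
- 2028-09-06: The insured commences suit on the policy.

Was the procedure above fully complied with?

No

(1) due by 2028-04-02 + 60 days = 2028-06-01; done 2028-06-11 — 10 days late.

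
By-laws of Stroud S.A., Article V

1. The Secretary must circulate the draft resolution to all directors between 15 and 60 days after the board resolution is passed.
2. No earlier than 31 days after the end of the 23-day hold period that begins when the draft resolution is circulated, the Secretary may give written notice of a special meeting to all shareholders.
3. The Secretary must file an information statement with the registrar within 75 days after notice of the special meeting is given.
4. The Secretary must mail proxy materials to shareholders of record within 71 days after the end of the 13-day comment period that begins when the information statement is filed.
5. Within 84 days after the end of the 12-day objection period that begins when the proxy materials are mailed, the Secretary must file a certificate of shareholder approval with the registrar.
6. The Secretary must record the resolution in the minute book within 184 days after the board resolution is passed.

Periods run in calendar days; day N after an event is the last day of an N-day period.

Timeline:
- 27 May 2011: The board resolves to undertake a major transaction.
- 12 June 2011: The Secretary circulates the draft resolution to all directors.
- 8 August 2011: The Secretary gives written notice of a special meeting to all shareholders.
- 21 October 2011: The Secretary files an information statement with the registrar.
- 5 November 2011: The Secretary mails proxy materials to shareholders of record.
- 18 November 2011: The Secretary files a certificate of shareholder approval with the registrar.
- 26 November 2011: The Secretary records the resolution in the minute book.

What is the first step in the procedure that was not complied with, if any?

None — every step was satisfied

Step 1 — 15 and 60 days from 27 May 2011 (when the board resolution is passed) are 11 June 2011 and 26 July 2011 respectively; done 12 June 2011 — within the window.
Step 2 — must wait 31 days from 5 July 2011 (end of the 23-day hold period, which began when the draft resolution is circulated on 12 June 2011), so not before 5 August 2011; 8 August 2011 is on or after that date.
Step 3 — counting 75 days from 8 August 2011 (when notice of the special meeting is given) gives a deadline of 22 October 2011; completed 21 October 2011, before the deadline.
Step 4 — counting 71 days from 3 November 2011 (end of the 13-day comment period, which began when the information statement is filed on 21 October 2011) gives a deadline of 13 January 2012; 5 November 2011 is within that limit.
Step 5 — counting 84 days from 17 November 2011 (end of the 12-day objection period, which began when the proxy materials are mailed on 5 November 2011) gives a deadline of 9 February 2012; done 18 November 2011 — timely.
Step 6 — counting 184 days from 27 May 2011 (when the board resolution is passed) gives a deadline of 27 November 2011; 26 November 2011 is within that limit.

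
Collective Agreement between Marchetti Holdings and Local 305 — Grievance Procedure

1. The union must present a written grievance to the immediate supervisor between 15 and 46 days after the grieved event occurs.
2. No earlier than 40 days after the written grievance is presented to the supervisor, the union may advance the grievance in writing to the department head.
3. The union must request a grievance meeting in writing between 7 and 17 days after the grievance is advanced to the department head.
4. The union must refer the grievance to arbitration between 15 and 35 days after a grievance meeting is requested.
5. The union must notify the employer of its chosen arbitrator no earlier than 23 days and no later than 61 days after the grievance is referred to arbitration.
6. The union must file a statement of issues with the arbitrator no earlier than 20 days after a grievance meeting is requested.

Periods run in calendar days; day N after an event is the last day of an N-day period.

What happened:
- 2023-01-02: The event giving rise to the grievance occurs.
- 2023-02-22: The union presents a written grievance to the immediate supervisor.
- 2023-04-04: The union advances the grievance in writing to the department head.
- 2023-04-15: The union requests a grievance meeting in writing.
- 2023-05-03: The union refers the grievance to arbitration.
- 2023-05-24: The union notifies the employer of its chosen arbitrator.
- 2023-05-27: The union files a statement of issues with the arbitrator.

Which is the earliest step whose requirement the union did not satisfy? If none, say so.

Step 1 — 15 and 46 days from 2023-01-02 (when the grieved event occurs) are 2023-01-17 and 2023-02-17 respectively; done 2023-02-22 — 5 days after the window closed.
The procedure was therefore not followed at step 1.

Step 1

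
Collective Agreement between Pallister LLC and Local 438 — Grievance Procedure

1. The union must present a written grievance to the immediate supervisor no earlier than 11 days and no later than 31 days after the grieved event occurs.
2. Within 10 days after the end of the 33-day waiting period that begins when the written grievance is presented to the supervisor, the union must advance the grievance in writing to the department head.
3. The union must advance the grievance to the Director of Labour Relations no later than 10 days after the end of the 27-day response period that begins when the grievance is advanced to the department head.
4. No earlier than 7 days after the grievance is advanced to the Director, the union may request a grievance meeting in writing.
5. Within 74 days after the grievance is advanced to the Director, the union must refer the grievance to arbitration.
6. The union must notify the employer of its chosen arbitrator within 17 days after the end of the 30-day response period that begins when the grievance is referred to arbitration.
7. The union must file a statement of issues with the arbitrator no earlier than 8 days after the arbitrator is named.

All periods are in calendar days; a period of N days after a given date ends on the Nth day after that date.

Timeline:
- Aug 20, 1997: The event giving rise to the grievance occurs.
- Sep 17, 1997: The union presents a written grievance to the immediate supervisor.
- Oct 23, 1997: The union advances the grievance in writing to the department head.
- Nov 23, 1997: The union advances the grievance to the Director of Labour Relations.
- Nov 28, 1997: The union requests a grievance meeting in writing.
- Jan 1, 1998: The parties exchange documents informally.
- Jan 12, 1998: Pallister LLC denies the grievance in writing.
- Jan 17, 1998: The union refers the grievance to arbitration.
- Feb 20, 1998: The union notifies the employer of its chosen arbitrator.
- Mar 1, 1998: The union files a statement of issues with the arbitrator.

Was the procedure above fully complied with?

Step 1: the window is 11–31 days after Aug 20, 1997 (when the grieved event occurs), so Aug 31, 1997 through Sep 20, 1997; Sep 17, 1997 falls inside that range.
Step 2: 10 days after Oct 20, 1997 (end of the 33-day waiting period, which began when the written grievance is presented to the supervisor on Sep 17, 1997) is Oct 30, 1997; done Oct 23, 1997 — timely.
Step 3: 10 days after Nov 19, 1997 (end of the 27-day response period, which began when the grievance is advanced to the department head on Oct 23, 1997) is Nov 29, 1997; done Nov 23, 1997 — timely.
Step 4: the earliest permitted date is 7 days after Nov 23, 1997 (when the grievance is advanced to the Director), i.e. Nov 30, 1997; acted on Nov 28, 1997, 2 days prematurely.
Later steps need not be reached.

No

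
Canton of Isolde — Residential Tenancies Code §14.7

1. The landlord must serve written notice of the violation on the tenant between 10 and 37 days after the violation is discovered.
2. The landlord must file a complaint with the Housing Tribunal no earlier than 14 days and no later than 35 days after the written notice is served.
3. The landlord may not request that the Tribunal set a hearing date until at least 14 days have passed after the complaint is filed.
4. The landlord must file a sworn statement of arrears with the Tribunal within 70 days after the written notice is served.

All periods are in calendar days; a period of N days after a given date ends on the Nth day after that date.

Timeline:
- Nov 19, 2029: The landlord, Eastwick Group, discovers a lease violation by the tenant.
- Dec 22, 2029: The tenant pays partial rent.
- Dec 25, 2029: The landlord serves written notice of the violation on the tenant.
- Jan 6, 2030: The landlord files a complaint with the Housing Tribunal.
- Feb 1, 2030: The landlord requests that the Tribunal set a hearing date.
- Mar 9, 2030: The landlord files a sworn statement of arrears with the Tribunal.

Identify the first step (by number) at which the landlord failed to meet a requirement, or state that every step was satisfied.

(1) the permitted window runs from Nov 19, 2029 + 10 = Nov 29, 2029 to Nov 19, 2029 + 37 = Dec 26, 2029; done Dec 25, 2029 — within the window.
(2) the permitted window runs from Dec 25, 2029 + 14 = Jan 8, 2030 to Dec 25, 2029 + 35 = Jan 29, 2030; Jan 6, 2030 is 2 days too early.

Step 2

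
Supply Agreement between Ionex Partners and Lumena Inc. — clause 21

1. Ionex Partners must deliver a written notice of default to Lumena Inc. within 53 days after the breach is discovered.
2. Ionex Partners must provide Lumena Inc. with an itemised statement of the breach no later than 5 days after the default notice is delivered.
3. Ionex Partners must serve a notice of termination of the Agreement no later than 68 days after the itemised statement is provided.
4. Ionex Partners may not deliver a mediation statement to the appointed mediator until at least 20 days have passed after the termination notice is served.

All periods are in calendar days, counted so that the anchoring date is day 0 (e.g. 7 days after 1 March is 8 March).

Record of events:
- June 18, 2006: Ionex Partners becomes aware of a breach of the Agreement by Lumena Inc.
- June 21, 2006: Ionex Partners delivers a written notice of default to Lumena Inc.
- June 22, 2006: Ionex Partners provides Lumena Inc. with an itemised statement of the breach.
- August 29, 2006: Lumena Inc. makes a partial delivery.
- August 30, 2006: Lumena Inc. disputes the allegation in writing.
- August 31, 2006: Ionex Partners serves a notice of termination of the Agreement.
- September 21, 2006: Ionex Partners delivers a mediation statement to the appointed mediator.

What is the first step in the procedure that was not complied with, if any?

Step 3

Step 1: 53 days after June 18, 2006 (when the breach is discovered) is August 10, 2006; done June 21, 2006 — timely.
Step 2: 5 days after June 21, 2006 (when the default notice is delivered) is June 26, 2006; June 22, 2006 is within that limit.
Step 3: 68 days after June 22, 2006 (when the itemised statement is provided) is August 29, 2006; done August 31, 2006 — 2 days late.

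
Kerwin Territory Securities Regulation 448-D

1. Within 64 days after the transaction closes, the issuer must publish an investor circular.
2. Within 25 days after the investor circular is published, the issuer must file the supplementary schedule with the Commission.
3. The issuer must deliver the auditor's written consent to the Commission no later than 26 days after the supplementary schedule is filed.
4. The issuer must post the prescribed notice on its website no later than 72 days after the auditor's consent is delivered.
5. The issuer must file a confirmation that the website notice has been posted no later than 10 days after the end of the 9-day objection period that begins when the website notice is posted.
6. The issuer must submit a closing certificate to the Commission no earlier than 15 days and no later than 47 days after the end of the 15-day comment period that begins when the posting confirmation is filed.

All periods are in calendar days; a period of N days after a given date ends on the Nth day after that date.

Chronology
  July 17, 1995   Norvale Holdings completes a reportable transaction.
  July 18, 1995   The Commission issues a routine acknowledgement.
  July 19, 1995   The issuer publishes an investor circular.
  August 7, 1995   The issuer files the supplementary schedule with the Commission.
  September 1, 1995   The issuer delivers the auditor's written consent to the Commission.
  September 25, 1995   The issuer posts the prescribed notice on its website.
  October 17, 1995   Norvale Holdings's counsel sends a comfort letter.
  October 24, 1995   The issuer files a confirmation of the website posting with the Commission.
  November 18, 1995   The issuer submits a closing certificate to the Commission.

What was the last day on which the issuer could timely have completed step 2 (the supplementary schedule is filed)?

August 13, 1995

Step 2 runs from July 19, 1995, when the investor circular is published. 25 days after July 19, 1995 is August 13, 1995.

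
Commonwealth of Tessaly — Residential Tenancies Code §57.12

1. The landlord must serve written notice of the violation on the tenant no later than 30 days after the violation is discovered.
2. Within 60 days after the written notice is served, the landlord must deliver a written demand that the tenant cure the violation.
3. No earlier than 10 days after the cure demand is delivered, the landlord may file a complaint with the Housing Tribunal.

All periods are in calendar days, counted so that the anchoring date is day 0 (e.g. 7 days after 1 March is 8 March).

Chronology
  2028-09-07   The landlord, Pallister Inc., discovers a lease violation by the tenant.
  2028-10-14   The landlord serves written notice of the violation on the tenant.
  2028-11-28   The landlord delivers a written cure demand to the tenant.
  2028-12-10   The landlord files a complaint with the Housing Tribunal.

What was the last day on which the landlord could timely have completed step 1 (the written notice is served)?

Step 1 runs from 2028-09-07, when the violation is discovered. 30 days after 2028-09-07 is 2028-10-07.

2028-10-07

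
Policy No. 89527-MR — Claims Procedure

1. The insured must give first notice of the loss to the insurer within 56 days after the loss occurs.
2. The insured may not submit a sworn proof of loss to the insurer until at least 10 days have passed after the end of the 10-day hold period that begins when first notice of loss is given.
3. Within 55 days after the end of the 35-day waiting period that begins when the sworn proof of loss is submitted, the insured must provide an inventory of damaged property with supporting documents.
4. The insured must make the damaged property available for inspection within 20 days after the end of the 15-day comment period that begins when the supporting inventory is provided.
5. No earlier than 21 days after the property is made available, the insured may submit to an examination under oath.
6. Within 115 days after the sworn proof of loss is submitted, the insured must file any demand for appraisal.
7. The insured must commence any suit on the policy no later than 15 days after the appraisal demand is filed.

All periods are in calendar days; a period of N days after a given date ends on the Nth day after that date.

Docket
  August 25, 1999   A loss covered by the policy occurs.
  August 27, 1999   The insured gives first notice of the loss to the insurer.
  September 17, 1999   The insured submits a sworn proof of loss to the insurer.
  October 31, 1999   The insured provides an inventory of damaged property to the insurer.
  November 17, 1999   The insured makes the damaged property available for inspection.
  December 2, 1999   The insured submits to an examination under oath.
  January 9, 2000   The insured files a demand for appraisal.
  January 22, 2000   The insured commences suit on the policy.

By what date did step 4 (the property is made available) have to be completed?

The supporting inventory is provided on October 31, 1999; the 15-day comment period therefore ends November 15, 1999, and step 4 runs from that date. 20 days after November 15, 1999 is December 5, 1999.

December 5, 1999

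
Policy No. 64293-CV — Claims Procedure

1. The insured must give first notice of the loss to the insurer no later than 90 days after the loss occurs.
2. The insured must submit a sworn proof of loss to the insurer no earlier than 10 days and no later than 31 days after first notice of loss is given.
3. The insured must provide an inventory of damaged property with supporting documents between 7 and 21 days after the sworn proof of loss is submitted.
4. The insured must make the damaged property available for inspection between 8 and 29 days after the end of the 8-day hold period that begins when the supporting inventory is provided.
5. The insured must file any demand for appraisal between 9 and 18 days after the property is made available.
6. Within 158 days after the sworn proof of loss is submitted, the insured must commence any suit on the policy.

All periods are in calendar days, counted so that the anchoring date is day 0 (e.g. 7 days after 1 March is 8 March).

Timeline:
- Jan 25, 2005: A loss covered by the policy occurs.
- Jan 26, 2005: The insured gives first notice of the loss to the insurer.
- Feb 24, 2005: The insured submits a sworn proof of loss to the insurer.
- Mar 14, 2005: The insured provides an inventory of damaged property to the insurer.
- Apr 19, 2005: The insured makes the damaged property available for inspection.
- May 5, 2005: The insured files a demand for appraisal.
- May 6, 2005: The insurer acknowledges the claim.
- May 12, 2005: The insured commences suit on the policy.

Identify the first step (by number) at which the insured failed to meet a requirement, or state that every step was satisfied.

Step 1 — counting 90 days from Jan 25, 2005 (when the loss occurs) gives a deadline of Apr 25, 2005; completed Jan 26, 2005, before the deadline.
Step 2 — 10 and 31 days from Jan 26, 2005 (when first notice of loss is given) are Feb 5, 2005 and Feb 26, 2005 respectively; done Feb 24, 2005, which is between those dates.
Step 3 — 7 and 21 days from Feb 24, 2005 (when the sworn proof of loss is submitted) are Mar 3, 2005 and Mar 17, 2005 respectively; Mar 14, 2005 falls inside that range.
Step 4 — 8 and 29 days from Mar 22, 2005 (end of the 8-day hold period, which began when the supporting inventory is provided on Mar 14, 2005) are Mar 30, 2005 and Apr 20, 2005 respectively; Apr 19, 2005 falls inside that range.
Step 5 — 9 and 18 days from Apr 19, 2005 (when the property is made available) are Apr 28, 2005 and May 7, 2005 respectively; May 5, 2005 falls inside that range.
Step 6 — counting 158 days from Feb 24, 2005 (when the sworn proof of loss is submitted) gives a deadline of Aug 1, 2005; May 12, 2005 is within that limit.

None — every step was satisfied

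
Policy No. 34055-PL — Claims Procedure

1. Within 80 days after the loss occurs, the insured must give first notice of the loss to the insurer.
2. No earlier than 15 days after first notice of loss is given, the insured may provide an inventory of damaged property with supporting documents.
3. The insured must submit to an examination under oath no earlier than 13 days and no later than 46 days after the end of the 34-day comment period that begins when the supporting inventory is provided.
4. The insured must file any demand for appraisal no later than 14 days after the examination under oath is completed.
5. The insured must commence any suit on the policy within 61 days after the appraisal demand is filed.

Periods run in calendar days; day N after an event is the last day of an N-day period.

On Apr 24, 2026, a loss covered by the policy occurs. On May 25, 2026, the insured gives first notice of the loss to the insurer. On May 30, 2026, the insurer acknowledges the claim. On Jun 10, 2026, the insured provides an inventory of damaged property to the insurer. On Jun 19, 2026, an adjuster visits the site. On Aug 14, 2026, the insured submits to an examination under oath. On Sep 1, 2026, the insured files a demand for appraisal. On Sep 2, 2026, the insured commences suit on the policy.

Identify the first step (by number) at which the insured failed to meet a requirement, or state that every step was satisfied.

Step 4

Step 1: 80 days after Apr 24, 2026 (when the loss occurs) is Jul 13, 2026; done May 25, 2026 — timely.
Step 2: the earliest permitted date is 15 days after May 25, 2026 (when first notice of loss is given), i.e. Jun 9, 2026; done Jun 10, 2026, after the minimum wait.
Step 3: the window is 13–46 days after Jul 14, 2026 (end of the 34-day comment period, which began when the supporting inventory is provided on Jun 10, 2026), so Jul 27, 2026 through Aug 29, 2026; done Aug 14, 2026, which is between those dates.
Step 4: 14 days after Aug 14, 2026 (when the examination under oath is completed) is Aug 28, 2026; Sep 1, 2026 misses that deadline by 4 days.
Later steps need not be reached.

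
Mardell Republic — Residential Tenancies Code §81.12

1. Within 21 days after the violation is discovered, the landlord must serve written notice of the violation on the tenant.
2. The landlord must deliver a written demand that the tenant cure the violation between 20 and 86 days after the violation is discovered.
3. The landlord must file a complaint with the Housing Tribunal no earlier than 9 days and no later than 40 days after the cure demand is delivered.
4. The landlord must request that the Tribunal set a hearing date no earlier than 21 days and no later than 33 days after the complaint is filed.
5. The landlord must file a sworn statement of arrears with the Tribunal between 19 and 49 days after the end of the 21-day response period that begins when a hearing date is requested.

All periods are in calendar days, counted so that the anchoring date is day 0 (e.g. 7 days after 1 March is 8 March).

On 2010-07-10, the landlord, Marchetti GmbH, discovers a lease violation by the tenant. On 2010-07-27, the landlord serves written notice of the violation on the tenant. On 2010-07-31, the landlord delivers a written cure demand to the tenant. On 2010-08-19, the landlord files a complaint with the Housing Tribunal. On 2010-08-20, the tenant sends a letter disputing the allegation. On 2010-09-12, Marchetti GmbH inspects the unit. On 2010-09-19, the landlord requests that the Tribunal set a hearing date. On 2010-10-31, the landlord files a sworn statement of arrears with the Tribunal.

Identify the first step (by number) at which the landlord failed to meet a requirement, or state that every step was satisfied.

None — every step was satisfied

(1) due by 2010-07-10 + 21 days = 2010-07-31; completed 2010-07-27, before the deadline.
(2) the permitted window runs from 2010-07-10 + 20 = 2010-07-30 to 2010-07-10 + 86 = 2010-10-04; done 2010-07-31 — within the window.
(3) the permitted window runs from 2010-07-31 + 9 = 2010-08-09 to 2010-07-31 + 40 = 2010-09-09; 2010-08-19 falls inside that range.
(4) the permitted window runs from 2010-08-19 + 21 = 2010-09-09 to 2010-08-19 + 33 = 2010-09-21; done 2010-09-19, which is between those dates.
(5) the permitted window runs from 2010-10-10 + 19 = 2010-10-29 to 2010-10-10 + 49 = 2010-11-28; done 2010-10-31, which is between those dates.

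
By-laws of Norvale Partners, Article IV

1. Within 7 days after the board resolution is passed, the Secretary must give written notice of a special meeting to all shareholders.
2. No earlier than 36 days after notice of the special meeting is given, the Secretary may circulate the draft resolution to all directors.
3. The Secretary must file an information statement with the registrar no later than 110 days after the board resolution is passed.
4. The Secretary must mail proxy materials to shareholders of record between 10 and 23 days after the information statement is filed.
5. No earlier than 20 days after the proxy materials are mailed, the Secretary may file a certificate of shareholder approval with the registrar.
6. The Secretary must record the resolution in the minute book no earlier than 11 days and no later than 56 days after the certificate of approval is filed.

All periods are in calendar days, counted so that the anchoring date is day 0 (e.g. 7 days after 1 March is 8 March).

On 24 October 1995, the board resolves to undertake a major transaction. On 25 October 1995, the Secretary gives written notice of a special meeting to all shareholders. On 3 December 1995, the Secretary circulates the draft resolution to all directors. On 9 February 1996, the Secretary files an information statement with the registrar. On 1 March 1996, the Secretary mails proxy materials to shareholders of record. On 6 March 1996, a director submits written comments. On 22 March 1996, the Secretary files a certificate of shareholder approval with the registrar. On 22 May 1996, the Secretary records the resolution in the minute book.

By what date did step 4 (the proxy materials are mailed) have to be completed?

3 March 1996

Step 4 runs from 9 February 1996, when the information statement is filed. The window is 10–23 days after 9 February 1996; it closes on 3 March 1996.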